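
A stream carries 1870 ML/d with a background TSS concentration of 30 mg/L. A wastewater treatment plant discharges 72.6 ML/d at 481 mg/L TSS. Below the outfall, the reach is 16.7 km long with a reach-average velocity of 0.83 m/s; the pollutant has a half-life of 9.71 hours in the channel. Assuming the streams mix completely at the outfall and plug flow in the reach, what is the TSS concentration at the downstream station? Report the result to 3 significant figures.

31.4 mg/L

After mixing, C = (1870·30.00 + 72.60·481.0) / 1943 = 91020/1943 = 46.86 mg/L.
Travel time t = 16.7·1000 / 0.83 = 20120 s = 5.589 h.
Half-life 9.71 h → k = ln 2 / 9.71 = 0.07138 h⁻¹ = 1.713 d⁻¹.
After decay, C = 46.86 × e^(−kt) = 46.86 × 0.6710 = 31.44 mg/L.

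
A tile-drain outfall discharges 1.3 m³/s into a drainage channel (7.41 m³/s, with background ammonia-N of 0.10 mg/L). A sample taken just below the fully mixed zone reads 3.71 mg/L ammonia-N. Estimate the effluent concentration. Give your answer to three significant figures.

Mass balance: 7.410·0.1000 + 1.300·Cₑ = 8.710·3.710
→ Cₑ = (8.710·3.710 − 7.410·0.1000) / 1.300 = 24.29 mg/L.

24.3 mg/L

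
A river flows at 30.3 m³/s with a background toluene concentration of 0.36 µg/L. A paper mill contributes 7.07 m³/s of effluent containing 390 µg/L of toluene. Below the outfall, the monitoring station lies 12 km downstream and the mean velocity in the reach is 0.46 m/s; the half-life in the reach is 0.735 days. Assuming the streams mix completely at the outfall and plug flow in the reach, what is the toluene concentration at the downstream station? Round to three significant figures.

Mixed concentration C = ΣQC/ΣQ = (30.30·0.3600 + 7.070·390.0) / 37.37 = 2768/37.37 = 74.08 µg/L.
Travel time t = 12·1000 / 0.46 = 26090 s = 7.246 h.
Half-life 0.735 d → k = ln 2 / 0.735 = 0.9431 d⁻¹.
After decay, C = 74.08 × e^(−kt) = 74.08 × 0.7522 = 55.72 µg/L.

55.7 µg/L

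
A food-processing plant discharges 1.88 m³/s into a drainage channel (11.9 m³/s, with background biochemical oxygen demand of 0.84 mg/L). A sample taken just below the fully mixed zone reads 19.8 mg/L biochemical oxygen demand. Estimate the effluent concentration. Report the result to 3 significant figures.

Mass balance: 11.90·0.8400 + 1.880·Cₑ = 13.78·19.80
→ Cₑ = (13.78·19.80 − 11.90·0.8400) / 1.880 = 139.8 mg/L.

140 mg/L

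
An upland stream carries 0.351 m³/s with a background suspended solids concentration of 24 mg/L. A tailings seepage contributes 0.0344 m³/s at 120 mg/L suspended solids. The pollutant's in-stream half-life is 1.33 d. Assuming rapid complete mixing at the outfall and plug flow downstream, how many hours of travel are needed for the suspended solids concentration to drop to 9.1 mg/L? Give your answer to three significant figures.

58.7 h

After mixing, C = (0.3510·24.00 + 0.03440·120.0) / 0.3854 = 12.55/0.3854 = 32.57 mg/L.
Half-life 1.33 d → k = ln 2 / 1.33 = 0.5212 d⁻¹.
32.57·exp(−k·t) = 9.1 → t = ln(32.57/9.1)/k = 211400 s = 58.72 h.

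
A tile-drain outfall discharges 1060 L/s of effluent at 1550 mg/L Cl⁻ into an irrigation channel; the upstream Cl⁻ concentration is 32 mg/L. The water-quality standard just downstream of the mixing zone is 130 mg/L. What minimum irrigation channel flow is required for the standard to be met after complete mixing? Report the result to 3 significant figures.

Set C_mix = 130: (Q·32.00 + 1060·1550) / (Q + 1060) = 130
→ Q = 1060·(1550 − 130)/(130 − 32.00) = 15360 L/s.

15400 L/s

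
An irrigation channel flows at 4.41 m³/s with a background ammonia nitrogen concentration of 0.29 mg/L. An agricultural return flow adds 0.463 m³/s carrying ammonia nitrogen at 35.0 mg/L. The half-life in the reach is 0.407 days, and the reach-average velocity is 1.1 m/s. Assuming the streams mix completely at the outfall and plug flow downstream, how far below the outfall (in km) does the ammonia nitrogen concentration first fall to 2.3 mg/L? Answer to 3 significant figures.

Mixed concentration C = ΣQC/ΣQ = (4.410·0.2900 + 0.4630·35.00) / 4.873 = 17.48/4.873 = 3.588 mg/L.
Half-life 0.407 d → k = ln 2 / 0.407 = 1.703 d⁻¹.
Set 3.588·exp(−k·t) = 2.3 → t = ln(3.588/2.3)/k = 22560 s = 6.266 h.
Distance = v·t = 1.1·22560 = 24810 m = 24.81 km.

24.8 km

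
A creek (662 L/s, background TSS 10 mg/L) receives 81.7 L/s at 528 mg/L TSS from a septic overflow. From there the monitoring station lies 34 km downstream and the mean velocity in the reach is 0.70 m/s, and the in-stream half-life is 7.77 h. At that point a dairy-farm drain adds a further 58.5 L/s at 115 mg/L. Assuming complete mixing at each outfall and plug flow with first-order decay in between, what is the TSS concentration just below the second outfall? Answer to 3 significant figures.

Flow-weighted average: C = (662.0·10.00 + 81.70·528.0) / 743.7 = 49760/743.7 = 66.91 mg/L; combined flow 743.7 L/s.
Travel time t = 34·1000 / 0.70 = 48570 s = 13.49 h.
Half-life 7.77 h → k = ln 2 / 7.77 = 0.08921 h⁻¹ = 2.141 d⁻¹.
First-order decay: C = 66.91·exp(−k·t) = 66.91·0.3001 = 20.08 mg/L.
Second outfall: C = (743.7·20.08 + 58.50·115.0)/802.2 = 27.00 mg/L.

27.0 mg/L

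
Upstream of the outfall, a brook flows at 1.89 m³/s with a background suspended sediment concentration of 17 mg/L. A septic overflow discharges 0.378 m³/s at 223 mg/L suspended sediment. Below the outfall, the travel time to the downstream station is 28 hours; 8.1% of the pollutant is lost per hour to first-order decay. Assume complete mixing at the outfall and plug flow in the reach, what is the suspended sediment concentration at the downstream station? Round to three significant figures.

Mixed concentration C = ΣQC/ΣQ = (1.890·17.00 + 0.3780·223.0) / 2.268 = 116.4/2.268 = 51.33 mg/L.
8.1%/h lost → k = −ln(1 − 0.081) = 0.08447 h⁻¹.
Applying C = C₀e^(−kt): 51.33 × 0.09394 = 4.822 mg/L.

4.82 mg/L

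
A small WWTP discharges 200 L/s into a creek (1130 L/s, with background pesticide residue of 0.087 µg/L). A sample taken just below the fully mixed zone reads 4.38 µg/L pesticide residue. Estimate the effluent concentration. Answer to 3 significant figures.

Mass balance: 1130·0.08700 + 200.0·Cₑ = 1330·4.380
→ Cₑ = (1330·4.380 − 1130·0.08700) / 200.0 = 28.64 µg/L.

28.6 µg/L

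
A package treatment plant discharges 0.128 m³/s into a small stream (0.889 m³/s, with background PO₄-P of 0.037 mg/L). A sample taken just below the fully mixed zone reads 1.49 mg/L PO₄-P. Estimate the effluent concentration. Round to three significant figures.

11.6 mg/L

Mass balance: 0.8890·0.03700 + 0.1280·Cₑ = 1.017·1.490
→ Cₑ = (1.017·1.490 − 0.8890·0.03700) / 0.1280 = 11.58 mg/L.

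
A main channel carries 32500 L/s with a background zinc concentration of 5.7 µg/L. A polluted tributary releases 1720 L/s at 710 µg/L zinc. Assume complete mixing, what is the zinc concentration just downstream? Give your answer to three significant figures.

Mass balance: C = (32500·5.700 + 1720·710.0) / 34220 = 1406000/34220 = 41.10 µg/L.

41.1 µg/L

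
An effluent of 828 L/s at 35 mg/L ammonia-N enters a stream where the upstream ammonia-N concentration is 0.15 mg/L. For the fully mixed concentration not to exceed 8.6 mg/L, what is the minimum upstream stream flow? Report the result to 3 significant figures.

2590 L/s

Set C_mix = 8.6: (Q·0.1500 + 828.0·35.00) / (Q + 828.0) = 8.6
→ Q = 828.0·(35.00 − 8.6)/(8.6 − 0.1500) = 2587 L/s.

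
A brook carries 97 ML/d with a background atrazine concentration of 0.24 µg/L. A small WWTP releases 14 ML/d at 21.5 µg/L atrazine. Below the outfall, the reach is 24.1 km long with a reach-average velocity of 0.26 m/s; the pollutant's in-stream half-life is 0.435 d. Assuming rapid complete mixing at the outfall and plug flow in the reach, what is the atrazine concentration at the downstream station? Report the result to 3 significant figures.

Conservation of mass: C = (97.00·0.2400 + 14.00·21.50) / 111.0 = 324.3/111.0 = 2.921 µg/L.
Travel time t = 24.1·1000 / 0.26 = 92690 s = 25.75 h.
Half-life 0.435 d → k = ln 2 / 0.435 = 1.593 d⁻¹.
Applying C = C₀e^(−kt): 2.921 × 0.1810 = 0.5287 µg/L.

0.529 µg/L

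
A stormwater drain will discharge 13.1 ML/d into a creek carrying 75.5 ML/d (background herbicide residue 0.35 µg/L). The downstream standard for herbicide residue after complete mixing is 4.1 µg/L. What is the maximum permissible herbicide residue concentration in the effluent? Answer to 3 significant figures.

At the limit, (Qr·Cr + Qe·Cₑ)/(Qr + Qe) = 4.1:
Cₑ = (88.60·4.1 − 75.50·0.3500) / 13.10 = 25.71 µg/L.

25.7 µg/L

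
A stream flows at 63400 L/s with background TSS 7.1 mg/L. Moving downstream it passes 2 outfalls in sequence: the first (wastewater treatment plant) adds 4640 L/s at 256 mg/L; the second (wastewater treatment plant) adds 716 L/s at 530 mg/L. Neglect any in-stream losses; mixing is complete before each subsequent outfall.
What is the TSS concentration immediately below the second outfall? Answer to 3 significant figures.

29.3 mg/L

After outfall 1: Q = 63400 + 4640 = 68040 L/s; C = (63400·7.100 + 4640·256.0)/68040 = 24.07 mg/L.
After outfall 2: Q = 68040 + 716.0 = 68760 L/s; C = (68040·24.07 + 716.0·530.0)/68760 = 29.34 mg/L.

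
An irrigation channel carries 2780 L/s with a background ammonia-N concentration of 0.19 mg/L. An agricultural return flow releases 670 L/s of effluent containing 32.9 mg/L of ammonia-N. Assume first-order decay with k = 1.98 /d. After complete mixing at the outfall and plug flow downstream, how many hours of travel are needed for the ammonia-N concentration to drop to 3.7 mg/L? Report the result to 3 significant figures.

6.91 h

Conservation of mass: C = (2780·0.1900 + 670.0·32.90) / 3450 = 22570/3450 = 6.542 mg/L.
6.542·exp(−k·t) = 3.7 → t = ln(6.542/3.7)/k = 24870 s = 6.909 h.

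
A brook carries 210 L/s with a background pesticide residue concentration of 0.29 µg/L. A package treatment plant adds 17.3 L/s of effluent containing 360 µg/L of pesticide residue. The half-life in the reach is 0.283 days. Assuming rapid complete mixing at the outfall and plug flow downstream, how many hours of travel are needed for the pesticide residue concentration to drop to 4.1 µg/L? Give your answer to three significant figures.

18.7 h

Conservation of mass: C = (210.0·0.2900 + 17.30·360.0) / 227.3 = 6289/227.3 = 27.67 µg/L.
Half-life 0.283 d → k = ln 2 / 0.283 = 2.449 d⁻¹.
27.67·exp(−k·t) = 4.1 → t = ln(27.67/4.1)/k = 67350 s = 18.71 h.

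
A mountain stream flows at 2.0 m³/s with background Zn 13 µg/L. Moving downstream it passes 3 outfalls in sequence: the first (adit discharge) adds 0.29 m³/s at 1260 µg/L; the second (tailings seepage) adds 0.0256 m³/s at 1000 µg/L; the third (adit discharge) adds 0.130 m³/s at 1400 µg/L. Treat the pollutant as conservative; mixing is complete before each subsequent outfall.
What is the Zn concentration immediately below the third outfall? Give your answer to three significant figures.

After outfall 1: Q = 2.000 + 0.2900 = 2.290 m³/s; C = (2.000·13.00 + 0.2900·1260)/2.290 = 170.9 µg/L.
After outfall 2: Q = 2.290 + 0.02560 = 2.316 m³/s; C = (2.290·170.9 + 0.02560·1000)/2.316 = 180.1 µg/L.
After outfall 3: Q = 2.316 + 0.1300 = 2.446 m³/s; C = (2.316·180.1 + 0.1300·1400)/2.446 = 244.9 µg/L.

245 µg/L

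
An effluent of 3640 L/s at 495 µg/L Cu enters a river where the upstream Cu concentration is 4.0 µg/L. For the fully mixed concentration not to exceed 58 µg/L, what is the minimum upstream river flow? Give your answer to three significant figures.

29500 L/s

Set C_mix = 58: (Q·4.000 + 3640·495.0) / (Q + 3640) = 58
→ Q = 3640·(495.0 − 58)/(58 − 4.000) = 29460 L/s.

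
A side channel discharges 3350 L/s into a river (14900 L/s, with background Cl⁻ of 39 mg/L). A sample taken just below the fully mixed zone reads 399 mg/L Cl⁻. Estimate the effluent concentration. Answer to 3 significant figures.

2000 mg/L

Mass balance: 14900·39.00 + 3350·Cₑ = 18250·399.0
→ Cₑ = (18250·399.0 − 14900·39.00) / 3350 = 2000 mg/L.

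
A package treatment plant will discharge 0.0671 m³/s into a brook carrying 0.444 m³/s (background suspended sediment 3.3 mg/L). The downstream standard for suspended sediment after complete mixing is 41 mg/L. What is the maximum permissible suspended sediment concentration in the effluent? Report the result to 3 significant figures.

290 mg/L

At the limit, (Qr·Cr + Qe·Cₑ)/(Qr + Qe) = 41:
Cₑ = (0.5111·41 − 0.4440·3.300) / 0.06710 = 290.5 mg/L.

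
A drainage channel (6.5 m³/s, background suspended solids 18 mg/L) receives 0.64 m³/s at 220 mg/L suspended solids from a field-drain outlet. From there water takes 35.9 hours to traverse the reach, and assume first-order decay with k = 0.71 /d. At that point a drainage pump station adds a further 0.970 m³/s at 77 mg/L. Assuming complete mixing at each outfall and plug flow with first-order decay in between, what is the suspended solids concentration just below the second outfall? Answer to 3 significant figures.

20.2 mg/L

Flow-weighted average: C = (6.500·18.00 + 0.6400·220.0) / 7.140 = 257.8/7.140 = 36.11 mg/L; combined flow 7.140 m³/s.
After decay, C = 36.11 × e^(−kt) = 36.11 × 0.3457 = 12.48 mg/L.
Second outfall: C = (7.140·12.48 + 0.9700·77.00)/8.110 = 20.20 mg/L.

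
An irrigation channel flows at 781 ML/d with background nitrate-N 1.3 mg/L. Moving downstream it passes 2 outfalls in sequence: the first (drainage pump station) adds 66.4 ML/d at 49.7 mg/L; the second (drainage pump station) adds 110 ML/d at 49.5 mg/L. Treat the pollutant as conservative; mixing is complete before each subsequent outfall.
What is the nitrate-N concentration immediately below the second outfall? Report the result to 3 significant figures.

Outfall 1: combined Q = 847.4 ML/d; C = (781.0·1.300 + 66.40·49.70)/847.4 = 5.092 mg/L.
Outfall 2: combined Q = 957.4 ML/d; C = (847.4·5.092 + 110.0·49.50)/957.4 = 10.19 mg/L.

10.2 mg/L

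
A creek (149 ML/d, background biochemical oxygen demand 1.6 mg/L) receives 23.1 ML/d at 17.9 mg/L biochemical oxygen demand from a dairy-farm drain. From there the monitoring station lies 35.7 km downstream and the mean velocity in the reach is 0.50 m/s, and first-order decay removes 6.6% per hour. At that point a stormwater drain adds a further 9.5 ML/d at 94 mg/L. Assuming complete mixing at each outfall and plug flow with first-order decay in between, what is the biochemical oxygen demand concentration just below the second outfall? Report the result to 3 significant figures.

After mixing, C = (149.0·1.600 + 23.10·17.90) / 172.1 = 651.9/172.1 = 3.788 mg/L; combined flow 172.1 ML/d.
Travel time t = 35.7·1000 / 0.50 = 71400 s = 19.83 h.
6.6%/h lost → k = −ln(1 − 0.066) = 0.06828 h⁻¹.
Decay over the reach: 3.788·exp(−kt) = 3.788·0.2582 = 0.9779 mg/L.
At the second outfall, C = (172.1·0.9779 + 9.500·94.00) / (172.1 + 9.500) = 5.844 mg/L.

5.84 mg/L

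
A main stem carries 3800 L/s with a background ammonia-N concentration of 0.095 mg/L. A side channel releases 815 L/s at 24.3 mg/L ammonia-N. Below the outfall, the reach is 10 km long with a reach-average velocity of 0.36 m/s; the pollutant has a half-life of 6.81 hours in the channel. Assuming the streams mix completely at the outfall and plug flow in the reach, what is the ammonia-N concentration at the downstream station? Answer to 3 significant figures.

1.99 mg/L

After mixing, C = (3800·0.09500 + 815.0·24.30) / 4615 = 20170/4615 = 4.370 mg/L.
Travel time t = 10·1000 / 0.36 = 27780 s = 7.716 h.
Half-life 6.81 h → k = ln 2 / 6.81 = 0.1018 h⁻¹ = 2.443 d⁻¹.
Applying C = C₀e^(−kt): 4.370 × 0.4560 = 1.992 mg/L.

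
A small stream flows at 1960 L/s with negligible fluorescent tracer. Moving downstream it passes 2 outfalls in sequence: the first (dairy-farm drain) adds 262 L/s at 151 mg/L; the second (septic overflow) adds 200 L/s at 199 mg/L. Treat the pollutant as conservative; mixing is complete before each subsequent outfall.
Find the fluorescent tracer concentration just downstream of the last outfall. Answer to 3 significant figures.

32.8 mg/L

After outfall 1: Q = 1960 + 262.0 = 2222 L/s; C = (1960·0 + 262.0·151.0)/2222 = 17.80 mg/L.
After outfall 2: Q = 2222 + 200.0 = 2422 L/s; C = (2222·17.80 + 200.0·199.0)/2422 = 32.77 mg/L.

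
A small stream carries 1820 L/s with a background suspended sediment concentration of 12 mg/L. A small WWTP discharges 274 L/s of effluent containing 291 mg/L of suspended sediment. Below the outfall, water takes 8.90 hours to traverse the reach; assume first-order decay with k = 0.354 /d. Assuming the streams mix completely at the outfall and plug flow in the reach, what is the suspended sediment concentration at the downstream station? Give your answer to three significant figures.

Conservation of mass: C = (1820·12.00 + 274.0·291.0) / 2094 = 101600/2094 = 48.51 mg/L.
First-order decay: C = 48.51·exp(−k·t) = 48.51·0.8770 = 42.54 mg/L.

42.5 mg/L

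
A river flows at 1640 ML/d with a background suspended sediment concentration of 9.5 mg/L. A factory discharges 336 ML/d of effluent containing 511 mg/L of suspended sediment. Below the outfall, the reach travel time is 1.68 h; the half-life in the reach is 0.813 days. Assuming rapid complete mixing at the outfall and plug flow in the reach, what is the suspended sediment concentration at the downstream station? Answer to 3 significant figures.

89.3 mg/L

Conservation of mass: C = (1640·9.500 + 336.0·511.0) / 1976 = 187300/1976 = 94.78 mg/L.
Half-life 0.813 d → k = ln 2 / 0.813 = 0.8526 d⁻¹.
After decay, C = 94.78 × e^(−kt) = 94.78 × 0.9421 = 89.28 mg/L.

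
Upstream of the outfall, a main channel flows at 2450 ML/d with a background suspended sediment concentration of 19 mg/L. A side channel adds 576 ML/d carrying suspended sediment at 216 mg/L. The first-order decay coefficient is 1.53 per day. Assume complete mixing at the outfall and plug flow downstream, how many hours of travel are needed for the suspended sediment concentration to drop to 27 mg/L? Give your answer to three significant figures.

Flow-weighted average: C = (2450·19.00 + 576.0·216.0) / 3026 = 171000/3026 = 56.50 mg/L.
56.50·exp(−k·t) = 27 → t = ln(56.50/27)/k = 41700 s = 11.58 h.

11.6 h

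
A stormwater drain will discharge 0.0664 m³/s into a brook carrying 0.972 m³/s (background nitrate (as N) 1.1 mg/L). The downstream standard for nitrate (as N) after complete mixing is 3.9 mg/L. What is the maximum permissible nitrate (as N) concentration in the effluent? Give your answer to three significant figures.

At the limit, (Qr·Cr + Qe·Cₑ)/(Qr + Qe) = 3.9:
Cₑ = (1.038·3.9 − 0.9720·1.100) / 0.06640 = 44.89 mg/L.

44.9 mg/L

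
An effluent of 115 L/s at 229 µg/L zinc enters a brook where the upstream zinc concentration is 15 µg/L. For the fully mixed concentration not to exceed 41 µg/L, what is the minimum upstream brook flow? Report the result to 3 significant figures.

Set C_mix = 41: (Q·15.00 + 115.0·229.0) / (Q + 115.0) = 41
→ Q = 115.0·(229.0 − 41)/(41 − 15.00) = 831.5 L/s.

832 L/s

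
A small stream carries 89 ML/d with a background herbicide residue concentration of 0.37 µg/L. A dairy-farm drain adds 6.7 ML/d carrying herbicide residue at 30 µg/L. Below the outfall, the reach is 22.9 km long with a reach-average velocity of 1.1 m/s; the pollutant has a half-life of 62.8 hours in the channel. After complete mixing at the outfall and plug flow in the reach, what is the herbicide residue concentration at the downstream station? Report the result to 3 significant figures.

2.29 µg/L

After mixing, C = (89.00·0.3700 + 6.700·30.00) / 95.70 = 233.9/95.70 = 2.444 µg/L.
Travel time t = 22.9·1000 / 1.1 = 20820 s = 5.783 h.
Half-life 62.8 h → k = ln 2 / 62.8 = 0.01104 h⁻¹ = 0.2649 d⁻¹.
First-order decay: C = 2.444·exp(−k·t) = 2.444·0.9382 = 2.293 µg/L.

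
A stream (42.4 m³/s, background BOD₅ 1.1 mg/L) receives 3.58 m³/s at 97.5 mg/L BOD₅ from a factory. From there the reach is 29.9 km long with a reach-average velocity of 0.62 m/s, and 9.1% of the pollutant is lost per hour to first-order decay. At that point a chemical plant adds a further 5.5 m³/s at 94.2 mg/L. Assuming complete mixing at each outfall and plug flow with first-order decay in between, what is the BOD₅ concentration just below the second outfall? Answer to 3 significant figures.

12.2 mg/L

Conservation of mass: C = (42.40·1.100 + 3.580·97.50) / 45.98 = 395.7/45.98 = 8.606 mg/L; combined flow 45.98 m³/s.
Travel time t = 29.9·1000 / 0.62 = 48230 s = 13.40 h.
9.1%/h lost → k = −ln(1 − 0.091) = 0.09541 h⁻¹.
Applying C = C₀e^(−kt): 8.606 × 0.2786 = 2.397 mg/L.
Second outfall: C = (45.98·2.397 + 5.500·94.20)/51.48 = 12.21 mg/L.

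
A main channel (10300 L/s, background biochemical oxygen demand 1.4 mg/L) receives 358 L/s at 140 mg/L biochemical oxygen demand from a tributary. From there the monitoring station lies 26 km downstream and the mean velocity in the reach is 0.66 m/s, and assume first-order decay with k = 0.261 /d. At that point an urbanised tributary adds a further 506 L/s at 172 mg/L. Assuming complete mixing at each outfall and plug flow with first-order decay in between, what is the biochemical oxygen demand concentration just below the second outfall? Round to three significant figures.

12.9 mg/L

Mixed concentration C = ΣQC/ΣQ = (10300·1.400 + 358.0·140.0) / 10660 = 64540/10660 = 6.056 mg/L; combined flow 10660 L/s.
Travel time t = 26·1000 / 0.66 = 39390 s = 10.94 h.
First-order decay: C = 6.056·exp(−k·t) = 6.056·0.8878 = 5.376 mg/L.
At the second outfall, C = (10660·5.376 + 506.0·172.0) / (10660 + 506.0) = 12.93 mg/L.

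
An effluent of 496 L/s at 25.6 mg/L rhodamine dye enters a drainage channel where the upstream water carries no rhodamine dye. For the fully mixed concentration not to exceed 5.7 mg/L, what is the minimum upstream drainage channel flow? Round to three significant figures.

Set C_mix = 5.7: (Q·0 + 496.0·25.60) / (Q + 496.0) = 5.7
→ Q = 496.0·(25.60 − 5.7)/(5.7 − 0) = 1732 L/s.

1730 L/s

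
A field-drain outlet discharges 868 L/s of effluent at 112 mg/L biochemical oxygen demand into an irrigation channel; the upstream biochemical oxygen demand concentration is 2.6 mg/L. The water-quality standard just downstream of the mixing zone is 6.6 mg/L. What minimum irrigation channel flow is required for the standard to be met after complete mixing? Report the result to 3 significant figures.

Set C_mix = 6.6: (Q·2.600 + 868.0·112.0) / (Q + 868.0) = 6.6
→ Q = 868.0·(112.0 − 6.6)/(6.6 − 2.600) = 22870 L/s.

22900 L/s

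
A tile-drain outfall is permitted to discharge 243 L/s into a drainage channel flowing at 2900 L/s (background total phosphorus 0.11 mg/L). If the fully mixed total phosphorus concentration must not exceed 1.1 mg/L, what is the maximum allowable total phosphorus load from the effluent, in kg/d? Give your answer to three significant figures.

Mass balance at the limit: 2900·0.1100 + 243.0·Cₑ = 3143·1.1 → Cₑ = 12.91 mg/L.
243.0 L/s = 0.2430 m³/s. Load = 0.2430 m³/s × 12.91 g/m³ × 86 400 s/d = 271.1 kg/d.

271 kg/d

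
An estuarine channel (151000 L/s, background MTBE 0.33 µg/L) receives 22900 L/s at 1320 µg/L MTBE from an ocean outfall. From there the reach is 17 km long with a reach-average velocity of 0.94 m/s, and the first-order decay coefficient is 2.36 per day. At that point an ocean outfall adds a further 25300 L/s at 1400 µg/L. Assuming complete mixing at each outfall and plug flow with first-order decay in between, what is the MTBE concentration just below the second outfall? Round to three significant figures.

271 µg/L

Conservation of mass: C = (151000·0.3300 + 22900·1320) / 173900 = 30280000/173900 = 174.1 µg/L; combined flow 173900 L/s.
Travel time t = 17·1000 / 0.94 = 18090 s = 5.024 h.
First-order decay: C = 174.1·exp(−k·t) = 174.1·0.6102 = 106.2 µg/L.
At the second outfall, C = (173900·106.2 + 25300·1400) / (173900 + 25300) = 270.6 µg/L.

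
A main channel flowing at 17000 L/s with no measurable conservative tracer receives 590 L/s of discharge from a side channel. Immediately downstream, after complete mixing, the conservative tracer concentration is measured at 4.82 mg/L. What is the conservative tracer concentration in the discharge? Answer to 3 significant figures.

Mass balance: 17000·0 + 590.0·Cₑ = 17590·4.820
→ Cₑ = (17590·4.820 − 17000·0) / 590.0 = 143.7 mg/L.

144 mg/L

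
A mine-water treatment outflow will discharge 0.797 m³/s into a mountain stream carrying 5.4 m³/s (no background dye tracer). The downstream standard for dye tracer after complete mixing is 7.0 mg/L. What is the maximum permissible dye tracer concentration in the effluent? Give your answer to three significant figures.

At the limit, (Qr·Cr + Qe·Cₑ)/(Qr + Qe) = 7.0:
Cₑ = (6.197·7.0 − 5.400·0) / 0.7970 = 54.43 mg/L.

54.4 mg/L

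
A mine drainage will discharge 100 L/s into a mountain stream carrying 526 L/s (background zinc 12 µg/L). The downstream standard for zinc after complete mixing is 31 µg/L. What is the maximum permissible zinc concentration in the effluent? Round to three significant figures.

131 µg/L

At the limit, (Qr·Cr + Qe·Cₑ)/(Qr + Qe) = 31:
Cₑ = (626.0·31 − 526.0·12.00) / 100.0 = 130.9 µg/L.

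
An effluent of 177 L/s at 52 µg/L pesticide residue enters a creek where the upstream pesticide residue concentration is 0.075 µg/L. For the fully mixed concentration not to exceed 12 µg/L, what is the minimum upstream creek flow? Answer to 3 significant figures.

Set C_mix = 12: (Q·0.07500 + 177.0·52.00) / (Q + 177.0) = 12
→ Q = 177.0·(52.00 − 12)/(12 − 0.07500) = 593.7 L/s.

594 L/s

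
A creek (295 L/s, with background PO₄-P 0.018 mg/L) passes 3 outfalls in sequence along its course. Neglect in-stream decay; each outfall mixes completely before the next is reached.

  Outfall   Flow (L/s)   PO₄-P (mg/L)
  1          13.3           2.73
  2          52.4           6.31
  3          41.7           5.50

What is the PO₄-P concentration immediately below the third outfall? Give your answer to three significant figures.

1.50 mg/L

After outfall 1: Q = 295.0 + 13.30 = 308.3 L/s; C = (295.0·0.01800 + 13.30·2.730)/308.3 = 0.1350 mg/L.
After outfall 2: Q = 308.3 + 52.40 = 360.7 L/s; C = (308.3·0.1350 + 52.40·6.310)/360.7 = 1.032 mg/L.
After outfall 3: Q = 360.7 + 41.70 = 402.4 L/s; C = (360.7·1.032 + 41.70·5.500)/402.4 = 1.495 mg/L.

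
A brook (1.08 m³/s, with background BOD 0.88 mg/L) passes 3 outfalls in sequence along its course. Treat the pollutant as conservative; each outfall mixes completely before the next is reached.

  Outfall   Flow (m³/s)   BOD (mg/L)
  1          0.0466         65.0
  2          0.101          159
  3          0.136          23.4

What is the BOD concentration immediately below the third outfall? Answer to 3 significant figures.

17.0 mg/L

Outfall 1: combined Q = 1.127 m³/s; C = (1.080·0.8800 + 0.04660·65.00)/1.127 = 3.532 mg/L.
Outfall 2: combined Q = 1.228 m³/s; C = (1.127·3.532 + 0.1010·159.0)/1.228 = 16.32 mg/L.
Outfall 3: combined Q = 1.364 m³/s; C = (1.228·16.32 + 0.1360·23.40)/1.364 = 17.03 mg/L.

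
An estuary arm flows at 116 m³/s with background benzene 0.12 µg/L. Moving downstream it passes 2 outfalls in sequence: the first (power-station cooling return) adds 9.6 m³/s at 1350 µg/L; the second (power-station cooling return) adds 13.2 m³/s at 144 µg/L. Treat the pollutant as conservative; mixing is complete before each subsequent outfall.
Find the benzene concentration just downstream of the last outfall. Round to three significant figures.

107 µg/L

After outfall 1: Q = 116.0 + 9.600 = 125.6 m³/s; C = (116.0·0.1200 + 9.600·1350)/125.6 = 103.3 µg/L.
After outfall 2: Q = 125.6 + 13.20 = 138.8 m³/s; C = (125.6·103.3 + 13.20·144.0)/138.8 = 107.2 µg/L.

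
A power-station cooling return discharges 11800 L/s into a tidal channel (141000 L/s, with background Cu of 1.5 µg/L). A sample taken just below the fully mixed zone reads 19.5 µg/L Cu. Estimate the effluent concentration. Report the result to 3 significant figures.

Mass balance: 141000·1.500 + 11800·Cₑ = 152800·19.50
→ Cₑ = (152800·19.50 − 141000·1.500) / 11800 = 234.6 µg/L.

235 µg/L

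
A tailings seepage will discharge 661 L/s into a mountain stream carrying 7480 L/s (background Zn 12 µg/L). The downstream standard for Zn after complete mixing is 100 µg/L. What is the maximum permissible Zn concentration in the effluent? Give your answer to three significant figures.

At the limit, (Qr·Cr + Qe·Cₑ)/(Qr + Qe) = 100:
Cₑ = (8141·100 − 7480·12.00) / 661.0 = 1096 µg/L.

1100 µg/L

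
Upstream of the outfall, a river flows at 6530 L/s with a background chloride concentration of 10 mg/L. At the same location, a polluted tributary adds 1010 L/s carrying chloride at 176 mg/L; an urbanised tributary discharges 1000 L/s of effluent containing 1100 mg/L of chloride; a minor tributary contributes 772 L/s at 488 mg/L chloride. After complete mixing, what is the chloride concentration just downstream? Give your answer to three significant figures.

185 mg/L

Mixed concentration C = ΣQC/ΣQ = (6530·10.00 + 1010·176.0 + 1000·1100 + 772.0·488.0) / 9312 = 1720000/9312 = 184.7 mg/L.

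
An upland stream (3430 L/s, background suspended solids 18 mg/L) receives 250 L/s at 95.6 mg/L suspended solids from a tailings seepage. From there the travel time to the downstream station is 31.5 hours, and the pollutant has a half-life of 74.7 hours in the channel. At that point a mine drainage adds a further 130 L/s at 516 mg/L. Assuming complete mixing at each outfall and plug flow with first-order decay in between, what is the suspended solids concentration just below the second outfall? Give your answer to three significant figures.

Conservation of mass: C = (3430·18.00 + 250.0·95.60) / 3680 = 85640/3680 = 23.27 mg/L; combined flow 3680 L/s.
Half-life 74.7 h → k = ln 2 / 74.7 = 0.009279 h⁻¹ = 0.2227 d⁻¹.
First-order decay: C = 23.27·exp(−k·t) = 23.27·0.7466 = 17.37 mg/L.
At the second outfall, C = (3680·17.37 + 130.0·516.0) / (3680 + 130.0) = 34.39 mg/L.

34.4 mg/L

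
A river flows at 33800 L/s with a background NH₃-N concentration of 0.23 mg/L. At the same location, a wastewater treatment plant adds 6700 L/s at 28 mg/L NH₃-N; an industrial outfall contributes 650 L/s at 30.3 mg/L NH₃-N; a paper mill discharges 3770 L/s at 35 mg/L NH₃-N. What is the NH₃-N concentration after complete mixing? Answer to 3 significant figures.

Conservation of mass: C = (33800·0.2300 + 6700·28.00 + 650.0·30.30 + 3770·35.00) / 44920 = 347000/44920 = 7.725 mg/L.

7.73 mg/L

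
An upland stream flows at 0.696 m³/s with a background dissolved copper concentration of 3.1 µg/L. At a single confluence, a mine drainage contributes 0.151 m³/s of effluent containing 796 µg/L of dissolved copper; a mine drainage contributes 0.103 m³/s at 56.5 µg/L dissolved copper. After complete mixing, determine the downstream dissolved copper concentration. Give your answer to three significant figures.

135 µg/L

Mass balance: C = (0.6960·3.100 + 0.1510·796.0 + 0.1030·56.50) / 0.9500 = 128.2/0.9500 = 134.9 µg/L.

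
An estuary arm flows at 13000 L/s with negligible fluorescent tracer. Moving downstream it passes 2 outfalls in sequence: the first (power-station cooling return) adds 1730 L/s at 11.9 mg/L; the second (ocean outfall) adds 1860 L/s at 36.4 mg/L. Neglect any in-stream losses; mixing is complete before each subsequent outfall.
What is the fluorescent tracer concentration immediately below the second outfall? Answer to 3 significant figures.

After outfall 1: Q = 13000 + 1730 = 14730 L/s; C = (13000·0 + 1730·11.90)/14730 = 1.398 mg/L.
After outfall 2: Q = 14730 + 1860 = 16590 L/s; C = (14730·1.398 + 1860·36.40)/16590 = 5.322 mg/L.

5.32 mg/L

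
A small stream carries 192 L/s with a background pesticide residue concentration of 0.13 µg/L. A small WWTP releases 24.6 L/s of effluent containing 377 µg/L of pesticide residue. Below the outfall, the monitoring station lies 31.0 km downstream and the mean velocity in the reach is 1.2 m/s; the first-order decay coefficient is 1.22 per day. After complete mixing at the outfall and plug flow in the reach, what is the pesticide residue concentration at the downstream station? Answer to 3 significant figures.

29.8 µg/L

After mixing, C = (192.0·0.1300 + 24.60·377.0) / 216.6 = 9299/216.6 = 42.93 µg/L.
Travel time t = 31.0·1000 / 1.2 = 25830 s = 7.176 h.
First-order decay: C = 42.93·exp(−k·t) = 42.93·0.6944 = 29.81 µg/L.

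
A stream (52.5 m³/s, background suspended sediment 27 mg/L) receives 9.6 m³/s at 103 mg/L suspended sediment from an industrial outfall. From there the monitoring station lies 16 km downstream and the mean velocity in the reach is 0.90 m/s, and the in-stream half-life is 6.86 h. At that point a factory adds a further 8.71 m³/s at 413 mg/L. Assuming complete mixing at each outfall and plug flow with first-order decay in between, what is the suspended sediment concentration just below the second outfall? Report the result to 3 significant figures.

71.4 mg/L

Flow-weighted average: C = (52.50·27.00 + 9.600·103.0) / 62.10 = 2406/62.10 = 38.75 mg/L; combined flow 62.10 m³/s.
Travel time t = 16·1000 / 0.90 = 17780 s = 4.938 h.
Half-life 6.86 h → k = ln 2 / 6.86 = 0.1010 h⁻¹ = 2.425 d⁻¹.
Applying C = C₀e^(−kt): 38.75 × 0.6072 = 23.53 mg/L.
At the second outfall, C = (62.10·23.53 + 8.710·413.0) / (62.10 + 8.710) = 71.43 mg/L.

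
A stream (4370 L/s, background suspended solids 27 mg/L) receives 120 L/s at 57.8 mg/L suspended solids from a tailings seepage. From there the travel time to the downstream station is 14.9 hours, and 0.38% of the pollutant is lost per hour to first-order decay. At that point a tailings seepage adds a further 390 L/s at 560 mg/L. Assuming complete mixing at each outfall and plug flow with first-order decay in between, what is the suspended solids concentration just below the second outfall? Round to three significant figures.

Mass balance: C = (4370·27.00 + 120.0·57.80) / 4490 = 124900/4490 = 27.82 mg/L; combined flow 4490 L/s.
0.38%/h lost → k = −ln(1 − 0.0038) = 0.003807 h⁻¹.
After decay, C = 27.82 × e^(−kt) = 27.82 × 0.9449 = 26.29 mg/L.
Second outfall: C = (4490·26.29 + 390.0·560.0)/4880 = 68.94 mg/L.

68.9 mg/L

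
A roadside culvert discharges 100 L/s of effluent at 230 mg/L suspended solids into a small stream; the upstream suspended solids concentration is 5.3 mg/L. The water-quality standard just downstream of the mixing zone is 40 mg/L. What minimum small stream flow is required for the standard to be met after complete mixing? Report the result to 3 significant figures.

Set C_mix = 40: (Q·5.300 + 100.0·230.0) / (Q + 100.0) = 40
→ Q = 100.0·(230.0 − 40)/(40 − 5.300) = 547.6 L/s.

548 L/s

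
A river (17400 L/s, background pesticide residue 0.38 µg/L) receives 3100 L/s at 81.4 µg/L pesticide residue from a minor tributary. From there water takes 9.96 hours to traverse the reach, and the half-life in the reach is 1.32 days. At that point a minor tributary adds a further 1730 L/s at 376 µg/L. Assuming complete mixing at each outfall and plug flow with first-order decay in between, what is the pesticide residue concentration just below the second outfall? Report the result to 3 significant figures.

38.6 µg/L

Mass balance: C = (17400·0.3800 + 3100·81.40) / 20500 = 259000/20500 = 12.63 µg/L; combined flow 20500 L/s.
Half-life 1.32 d → k = ln 2 / 1.32 = 0.5251 d⁻¹.
First-order decay: C = 12.63·exp(−k·t) = 12.63·0.8042 = 10.16 µg/L.
Second outfall: C = (20500·10.16 + 1730·376.0)/22230 = 38.63 µg/L.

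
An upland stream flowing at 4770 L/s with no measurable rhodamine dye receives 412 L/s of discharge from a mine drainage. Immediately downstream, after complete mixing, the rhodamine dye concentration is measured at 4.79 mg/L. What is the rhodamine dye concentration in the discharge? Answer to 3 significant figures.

Mass balance: 4770·0 + 412.0·Cₑ = 5182·4.790
→ Cₑ = (5182·4.790 − 4770·0) / 412.0 = 60.25 mg/L.

60.2 mg/L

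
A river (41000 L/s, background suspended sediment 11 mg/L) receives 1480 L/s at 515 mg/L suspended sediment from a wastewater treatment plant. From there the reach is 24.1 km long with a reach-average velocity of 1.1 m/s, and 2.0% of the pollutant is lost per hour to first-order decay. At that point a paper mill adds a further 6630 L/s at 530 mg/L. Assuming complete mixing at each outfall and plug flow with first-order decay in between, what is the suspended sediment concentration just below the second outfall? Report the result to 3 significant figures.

Mixed concentration C = ΣQC/ΣQ = (41000·11.00 + 1480·515.0) / 42480 = 1213000/42480 = 28.56 mg/L; combined flow 42480 L/s.
Travel time t = 24.1·1000 / 1.1 = 21910 s = 6.086 h.
2.0%/h lost → k = −ln(1 − 0.02) = 0.02020 h⁻¹.
Applying C = C₀e^(−kt): 28.56 × 0.8843 = 25.26 mg/L.
At the second outfall, C = (42480·25.26 + 6630·530.0) / (42480 + 6630) = 93.40 mg/L.

93.4 mg/L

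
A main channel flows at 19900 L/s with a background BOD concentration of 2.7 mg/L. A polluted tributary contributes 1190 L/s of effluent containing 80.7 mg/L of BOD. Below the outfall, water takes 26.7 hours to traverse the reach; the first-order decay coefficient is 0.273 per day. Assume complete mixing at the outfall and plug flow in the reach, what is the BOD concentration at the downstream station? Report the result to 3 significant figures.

5.24 mg/L

Flow-weighted average: C = (19900·2.700 + 1190·80.70) / 21090 = 149800/21090 = 7.101 mg/L.
Applying C = C₀e^(−kt): 7.101 × 0.7381 = 5.241 mg/L.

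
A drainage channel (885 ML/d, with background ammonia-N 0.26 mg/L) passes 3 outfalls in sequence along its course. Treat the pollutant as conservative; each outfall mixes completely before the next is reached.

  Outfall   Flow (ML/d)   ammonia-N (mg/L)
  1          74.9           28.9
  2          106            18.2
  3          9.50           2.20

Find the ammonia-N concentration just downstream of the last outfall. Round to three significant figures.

4.04 mg/L

Below outfall 1: Q → 959.9 ML/d, C = (885.0·0.2600 + 74.90·28.90)/959.9 = 2.495 mg/L.
Below outfall 2: Q → 1066 ML/d, C = (959.9·2.495 + 106.0·18.20)/1066 = 4.057 mg/L.
Below outfall 3: Q → 1075 ML/d, C = (1066·4.057 + 9.500·2.200)/1075 = 4.040 mg/L.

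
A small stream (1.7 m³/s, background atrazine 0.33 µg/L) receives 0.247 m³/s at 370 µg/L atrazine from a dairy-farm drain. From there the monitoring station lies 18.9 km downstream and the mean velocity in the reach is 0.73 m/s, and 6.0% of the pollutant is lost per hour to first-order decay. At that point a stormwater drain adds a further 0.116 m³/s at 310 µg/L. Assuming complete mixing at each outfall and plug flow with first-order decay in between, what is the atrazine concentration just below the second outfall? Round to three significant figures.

Mixed concentration C = ΣQC/ΣQ = (1.700·0.3300 + 0.2470·370.0) / 1.947 = 91.95/1.947 = 47.23 µg/L; combined flow 1.947 m³/s.
Travel time t = 18.9·1000 / 0.73 = 25890 s = 7.192 h.
6.0%/h lost → k = −ln(1 − 0.06) = 0.06188 h⁻¹.
Applying C = C₀e^(−kt): 47.23 × 0.6408 = 30.26 µg/L.
Second outfall: C = (1.947·30.26 + 0.1160·310.0)/2.063 = 45.99 µg/L.

46.0 µg/L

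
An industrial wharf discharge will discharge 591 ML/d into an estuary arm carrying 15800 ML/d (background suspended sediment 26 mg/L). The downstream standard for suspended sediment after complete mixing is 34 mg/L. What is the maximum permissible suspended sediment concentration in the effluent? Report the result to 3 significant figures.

At the limit, (Qr·Cr + Qe·Cₑ)/(Qr + Qe) = 34:
Cₑ = (16390·34 − 15800·26.00) / 591.0 = 247.9 mg/L.

248 mg/L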